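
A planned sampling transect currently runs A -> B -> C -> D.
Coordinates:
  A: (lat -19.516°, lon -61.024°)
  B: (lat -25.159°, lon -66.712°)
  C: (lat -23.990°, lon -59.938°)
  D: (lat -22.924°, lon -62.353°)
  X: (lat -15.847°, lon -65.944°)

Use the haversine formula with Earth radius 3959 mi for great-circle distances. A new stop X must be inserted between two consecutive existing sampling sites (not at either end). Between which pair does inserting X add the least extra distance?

between A and B

Added distance for inserting X between each consecutive pair:
A–B: 523.7 mi
B–C: 896.6 mi
C–D: 1056.6 mi
Smallest added distance is 523.7 mi, inserting between A and B.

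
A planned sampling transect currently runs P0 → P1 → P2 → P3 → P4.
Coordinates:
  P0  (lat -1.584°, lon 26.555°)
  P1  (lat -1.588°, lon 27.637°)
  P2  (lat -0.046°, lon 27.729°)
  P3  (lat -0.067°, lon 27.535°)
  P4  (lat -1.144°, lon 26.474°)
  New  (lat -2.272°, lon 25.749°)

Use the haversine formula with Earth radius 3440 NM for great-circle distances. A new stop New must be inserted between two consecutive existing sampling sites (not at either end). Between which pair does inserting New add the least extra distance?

between P0 and P1

Added distance for inserting New between each consecutive pair:
P0–P1: 119.2 NM
P1–P2: 206.6 NM
P2–P3: 337.5 NM
P3–P4: 160.1 NM
Smallest added distance is 119.2 NM, inserting between P0 and P1.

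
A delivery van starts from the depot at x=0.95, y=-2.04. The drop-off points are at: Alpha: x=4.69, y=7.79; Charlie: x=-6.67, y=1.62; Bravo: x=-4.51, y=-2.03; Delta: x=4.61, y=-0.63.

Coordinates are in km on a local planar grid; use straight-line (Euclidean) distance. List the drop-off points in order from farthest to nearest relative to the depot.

Alpha, Charlie, Bravo, Delta

Distances from the depot:
Alpha x=4.69, y=7.79: 10.5 km
Charlie x=-6.67, y=1.62: 8.5 km
Bravo x=-4.51, y=-2.03: 5.5 km
Delta x=4.61, y=-0.63: 3.9 km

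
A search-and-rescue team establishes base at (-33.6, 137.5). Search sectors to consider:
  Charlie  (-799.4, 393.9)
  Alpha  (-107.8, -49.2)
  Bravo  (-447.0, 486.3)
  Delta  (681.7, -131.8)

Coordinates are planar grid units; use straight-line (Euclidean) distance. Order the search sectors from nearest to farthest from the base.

Distances from the base:
Alpha (-107.8, -49.2): 200.9
Bravo (-447.0, 486.3): 540.9
Delta (681.7, -131.8): 764.3
Charlie (-799.4, 393.9): 807.6

Alpha, Bravo, Delta, Charlie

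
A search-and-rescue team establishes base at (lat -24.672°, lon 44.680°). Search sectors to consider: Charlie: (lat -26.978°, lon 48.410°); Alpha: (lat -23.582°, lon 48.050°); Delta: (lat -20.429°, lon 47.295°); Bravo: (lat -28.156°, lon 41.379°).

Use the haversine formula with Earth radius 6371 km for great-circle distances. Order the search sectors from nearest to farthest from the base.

Computing each great-circle distance from (lat -24.672°, lon 44.680°):
Alpha (lat -23.582°, lon 48.050°): 362.8 km
Charlie (lat -26.978°, lon 48.410°): 452.9 km
Bravo (lat -28.156°, lon 41.379°): 508.0 km
Delta (lat -20.429°, lon 47.295°): 542.8 km

Alpha, Charlie, Bravo, Delta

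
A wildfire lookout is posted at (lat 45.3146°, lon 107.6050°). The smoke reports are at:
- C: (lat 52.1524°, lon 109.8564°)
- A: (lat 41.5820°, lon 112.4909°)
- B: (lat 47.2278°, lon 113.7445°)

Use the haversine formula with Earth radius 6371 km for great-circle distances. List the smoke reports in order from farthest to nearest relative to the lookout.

Distances from the lookout:
C (lat 52.1524°, lon 109.8564°): 777.9 km
A (lat 41.5820°, lon 112.4909°): 572.4 km
B (lat 47.2278°, lon 113.7445°): 517.4 km

C, A, B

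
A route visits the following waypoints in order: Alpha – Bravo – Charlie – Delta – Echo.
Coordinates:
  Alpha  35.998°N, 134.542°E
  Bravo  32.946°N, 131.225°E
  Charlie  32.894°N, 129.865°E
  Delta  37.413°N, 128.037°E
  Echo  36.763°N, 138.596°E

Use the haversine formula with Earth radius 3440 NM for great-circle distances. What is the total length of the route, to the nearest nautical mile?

Leg distances:
Alpha→Bravo: 246.0 NM  (cumulative 246.0 NM)
Bravo→Charlie: 68.6 NM  (cumulative 314.6 NM)
Charlie→Delta: 285.8 NM  (cumulative 600.4 NM)
Delta→Echo: 506.9 NM  (cumulative 1107.3 NM)
Total route length ≈ 1107 NM.

1107 NM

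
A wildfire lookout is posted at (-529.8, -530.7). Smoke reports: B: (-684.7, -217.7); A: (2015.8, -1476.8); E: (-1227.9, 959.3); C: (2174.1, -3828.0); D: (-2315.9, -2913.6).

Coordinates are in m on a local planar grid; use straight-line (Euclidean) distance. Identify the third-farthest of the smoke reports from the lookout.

A

Distances from the lookout ((-529.8, -530.7)):
C: 4264.2 m
D: 2978.0 m
A: 2715.7 m
E: 1645.4 m
B: 349.2 m
The third-farthest is A at 2715.7 m.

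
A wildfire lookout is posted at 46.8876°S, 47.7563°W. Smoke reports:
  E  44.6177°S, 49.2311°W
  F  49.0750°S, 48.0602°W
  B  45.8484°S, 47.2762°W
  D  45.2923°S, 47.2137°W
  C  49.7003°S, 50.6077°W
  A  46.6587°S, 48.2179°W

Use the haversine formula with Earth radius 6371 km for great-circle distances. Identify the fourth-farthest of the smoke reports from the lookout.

Distance to each, sorted:
C: 377.2 km
E: 277.1 km
F: 244.3 km
D: 182.3 km
B: 121.3 km
A: 43.4 km
The fourth-farthest is D at 182.3 km.

D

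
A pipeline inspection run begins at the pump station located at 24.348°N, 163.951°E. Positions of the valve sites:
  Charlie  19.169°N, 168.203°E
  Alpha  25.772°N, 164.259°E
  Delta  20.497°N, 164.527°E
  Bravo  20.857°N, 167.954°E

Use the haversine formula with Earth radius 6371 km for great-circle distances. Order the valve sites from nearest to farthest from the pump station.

Alpha, Delta, Bravo, Charlie

Computing each great-circle distance from 24.348°N, 163.951°E:
Alpha 25.772°N, 164.259°E: 161.4 km
Delta 20.497°N, 164.527°E: 432.3 km
Bravo 20.857°N, 167.954°E: 565.2 km
Charlie 19.169°N, 168.203°E: 724.1 km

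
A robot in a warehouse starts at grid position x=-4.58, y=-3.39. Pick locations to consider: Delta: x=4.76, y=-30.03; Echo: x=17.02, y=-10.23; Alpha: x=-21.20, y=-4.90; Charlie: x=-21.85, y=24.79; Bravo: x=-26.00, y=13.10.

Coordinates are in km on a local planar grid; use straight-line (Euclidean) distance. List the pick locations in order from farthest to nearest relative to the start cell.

Charlie, Delta, Bravo, Echo, Alpha

Computing each straight-line distance from x=-4.58, y=-3.39:
Charlie x=-21.85, y=24.79: 33.1 km
Delta x=4.76, y=-30.03: 28.2 km
Bravo x=-26.00, y=13.10: 27.0 km
Echo x=17.02, y=-10.23: 22.7 km
Alpha x=-21.20, y=-4.90: 16.7 km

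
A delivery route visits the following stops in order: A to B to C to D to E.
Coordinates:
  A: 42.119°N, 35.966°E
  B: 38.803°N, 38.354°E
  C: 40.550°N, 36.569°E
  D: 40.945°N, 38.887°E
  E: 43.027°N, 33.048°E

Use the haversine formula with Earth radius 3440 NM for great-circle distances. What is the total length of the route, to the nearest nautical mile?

757 NM

Leg distances:
A→B: 227.0 NM  (cumulative 227.0 NM)
B→C: 133.4 NM  (cumulative 360.4 NM)
C→D: 108.1 NM  (cumulative 468.5 NM)
D→E: 288.9 NM  (cumulative 757.4 NM)
Total route length ≈ 757 NM.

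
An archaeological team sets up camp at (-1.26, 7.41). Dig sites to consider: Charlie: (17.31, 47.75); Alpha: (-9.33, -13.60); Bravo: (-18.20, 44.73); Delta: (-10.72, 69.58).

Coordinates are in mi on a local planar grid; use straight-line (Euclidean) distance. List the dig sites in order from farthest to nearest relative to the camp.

Delta, Charlie, Bravo, Alpha

Computing each straight-line distance from (-1.26, 7.41):
Delta (-10.72, 69.58): 62.9 mi
Charlie (17.31, 47.75): 44.4 mi
Bravo (-18.20, 44.73): 41.0 mi
Alpha (-9.33, -13.60): 22.5 mi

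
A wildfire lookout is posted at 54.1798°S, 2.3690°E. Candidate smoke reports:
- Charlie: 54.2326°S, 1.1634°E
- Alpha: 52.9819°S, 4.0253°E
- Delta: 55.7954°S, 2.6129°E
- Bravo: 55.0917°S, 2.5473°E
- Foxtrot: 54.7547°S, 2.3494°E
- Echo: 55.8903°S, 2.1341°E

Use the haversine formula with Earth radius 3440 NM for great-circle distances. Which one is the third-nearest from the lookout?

Distances from the lookout (54.1798°S, 2.3690°E):
Foxtrot: 34.5 NM
Charlie: 42.5 NM
Bravo: 55.1 NM
Alpha: 93.0 NM
Delta: 97.4 NM
Echo: 103.0 NM
The third-nearest is Bravo at 55.1 NM.

Bravo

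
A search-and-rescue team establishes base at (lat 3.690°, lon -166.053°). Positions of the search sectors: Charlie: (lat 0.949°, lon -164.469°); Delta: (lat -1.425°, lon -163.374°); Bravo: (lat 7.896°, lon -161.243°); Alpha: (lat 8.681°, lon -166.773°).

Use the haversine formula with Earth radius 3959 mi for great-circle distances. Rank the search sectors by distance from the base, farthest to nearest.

Computing each great-circle distance from (lat 3.690°, lon -166.053°):
Bravo (lat 7.896°, lon -161.243°): 440.2 mi
Delta (lat -1.425°, lon -163.374°): 398.9 mi
Alpha (lat 8.681°, lon -166.773°): 348.4 mi
Charlie (lat 0.949°, lon -164.469°): 218.7 mi

Bravo, Delta, Alpha, Charlie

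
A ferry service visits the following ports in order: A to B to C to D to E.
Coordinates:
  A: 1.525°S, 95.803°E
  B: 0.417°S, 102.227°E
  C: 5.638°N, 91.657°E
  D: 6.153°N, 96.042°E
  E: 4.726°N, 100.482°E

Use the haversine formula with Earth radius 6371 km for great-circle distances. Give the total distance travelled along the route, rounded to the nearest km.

Leg distances:
A→B: 724.8 km  (cumulative 724.8 km)
B→C: 1353.0 km  (cumulative 2077.7 km)
C→D: 488.4 km  (cumulative 2566.1 km)
D→E: 516.4 km  (cumulative 3082.6 km)
Total route length ≈ 3083 km.

3083 km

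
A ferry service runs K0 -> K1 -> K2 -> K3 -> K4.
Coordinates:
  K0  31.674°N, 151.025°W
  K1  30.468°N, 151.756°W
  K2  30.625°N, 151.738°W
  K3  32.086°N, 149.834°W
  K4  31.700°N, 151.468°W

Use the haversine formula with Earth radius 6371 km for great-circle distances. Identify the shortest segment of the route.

Leg distances:
K0→K1: 151.1 km
K1→K2: 17.5 km
K2→K3: 243.1 km
K3→K4: 160.1 km
The shortest leg is K1–K2 at 17.5 km.

K1–K2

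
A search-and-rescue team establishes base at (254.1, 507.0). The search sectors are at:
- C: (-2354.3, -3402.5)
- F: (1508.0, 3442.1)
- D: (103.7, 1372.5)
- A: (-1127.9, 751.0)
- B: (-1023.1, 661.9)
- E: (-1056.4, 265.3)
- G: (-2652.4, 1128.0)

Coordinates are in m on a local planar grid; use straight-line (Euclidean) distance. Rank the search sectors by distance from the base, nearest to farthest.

D, B, E, A, G, F, C

Distances from the base:
D (103.7, 1372.5): 878.5 m
B (-1023.1, 661.9): 1286.6 m
E (-1056.4, 265.3): 1332.6 m
A (-1127.9, 751.0): 1403.4 m
G (-2652.4, 1128.0): 2972.1 m
F (1508.0, 3442.1): 3191.7 m
C (-2354.3, -3402.5): 4699.8 m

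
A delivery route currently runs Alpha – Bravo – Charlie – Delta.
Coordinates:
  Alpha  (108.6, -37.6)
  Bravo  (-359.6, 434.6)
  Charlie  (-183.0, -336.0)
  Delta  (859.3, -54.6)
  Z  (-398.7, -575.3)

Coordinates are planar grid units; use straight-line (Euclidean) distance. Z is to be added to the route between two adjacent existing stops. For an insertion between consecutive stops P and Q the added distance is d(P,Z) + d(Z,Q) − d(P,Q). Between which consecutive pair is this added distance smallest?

Added distance for inserting Z between each consecutive pair:
Alpha–Bravo: 1084.9
Bravo–Charlie: 542.2
Charlie–Delta: 604.1
Smallest added distance is 542.2, inserting between Bravo and Charlie.

between Bravo and Charlie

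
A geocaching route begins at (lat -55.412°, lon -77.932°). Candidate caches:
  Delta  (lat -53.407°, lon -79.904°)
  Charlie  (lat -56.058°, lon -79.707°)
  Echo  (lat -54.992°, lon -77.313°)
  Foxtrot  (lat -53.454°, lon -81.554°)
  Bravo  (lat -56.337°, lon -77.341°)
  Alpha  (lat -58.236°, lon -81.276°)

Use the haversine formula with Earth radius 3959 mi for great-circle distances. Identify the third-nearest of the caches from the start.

Distances from the start ((lat -55.412°, lon -77.932°)):
Echo: 37.9 mi
Bravo: 67.9 mi
Charlie: 82.2 mi
Delta: 159.6 mi
Foxtrot: 198.7 mi
Alpha: 232.5 mi
The third-nearest is Charlie at 82.2 mi.

Charlie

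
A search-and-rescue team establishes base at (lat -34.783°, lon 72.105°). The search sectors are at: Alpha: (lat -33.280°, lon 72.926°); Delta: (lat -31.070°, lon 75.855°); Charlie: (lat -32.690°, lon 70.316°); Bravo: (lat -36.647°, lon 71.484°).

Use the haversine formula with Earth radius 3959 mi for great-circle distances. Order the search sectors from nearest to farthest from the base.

Distance from the base at (lat -34.783°, lon 72.105°) to each:
Alpha (lat -33.280°, lon 72.926°): 114.0 mi
Bravo (lat -36.647°, lon 71.484°): 133.4 mi
Charlie (lat -32.690°, lon 70.316°): 177.4 mi
Delta (lat -31.070°, lon 75.855°): 336.3 mi

Alpha, Bravo, Charlie, Delta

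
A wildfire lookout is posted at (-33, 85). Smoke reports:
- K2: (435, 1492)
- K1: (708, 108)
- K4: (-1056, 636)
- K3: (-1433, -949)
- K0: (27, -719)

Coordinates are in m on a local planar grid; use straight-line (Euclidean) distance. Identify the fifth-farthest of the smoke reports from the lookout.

Distances from the lookout ((-33, 85)):
K3: 1740.4 m
K2: 1482.8 m
K4: 1162.0 m
K0: 806.2 m
K1: 741.4 m
The fifth-farthest is K1 at 741.4 m.

K1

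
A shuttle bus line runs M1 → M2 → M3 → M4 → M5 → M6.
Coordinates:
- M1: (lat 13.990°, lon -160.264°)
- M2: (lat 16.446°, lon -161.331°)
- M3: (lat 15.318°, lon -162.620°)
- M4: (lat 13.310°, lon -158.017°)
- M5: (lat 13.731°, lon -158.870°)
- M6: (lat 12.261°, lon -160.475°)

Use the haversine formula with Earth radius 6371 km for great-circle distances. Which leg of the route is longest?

Leg distances:
M1→M2: 296.1 km
M2→M3: 186.4 km
M3→M4: 543.8 km
M4→M5: 103.4 km
M5→M6: 238.7 km
The longest leg is M3–M4 at 543.8 km.

M3–M4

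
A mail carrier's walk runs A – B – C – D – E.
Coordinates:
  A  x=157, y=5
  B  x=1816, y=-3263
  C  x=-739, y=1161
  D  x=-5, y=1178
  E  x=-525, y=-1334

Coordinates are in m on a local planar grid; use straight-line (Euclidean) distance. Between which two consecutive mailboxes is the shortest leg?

C–D

Leg distances:
A→B: 3665.0 m
B→C: 5108.8 m
C→D: 734.2 m
D→E: 2565.3 m
The shortest leg is C–D at 734.2 m.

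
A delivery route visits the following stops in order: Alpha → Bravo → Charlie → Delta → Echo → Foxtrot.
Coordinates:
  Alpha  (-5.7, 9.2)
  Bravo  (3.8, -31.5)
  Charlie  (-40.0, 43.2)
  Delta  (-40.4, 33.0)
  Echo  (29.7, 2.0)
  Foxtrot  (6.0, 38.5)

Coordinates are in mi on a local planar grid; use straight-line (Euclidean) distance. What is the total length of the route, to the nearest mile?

Leg distances:
Alpha→Bravo: 41.8 mi  (cumulative 41.8 mi)
Bravo→Charlie: 86.6 mi  (cumulative 128.4 mi)
Charlie→Delta: 10.2 mi  (cumulative 138.6 mi)
Delta→Echo: 76.6 mi  (cumulative 215.2 mi)
Echo→Foxtrot: 43.5 mi  (cumulative 258.8 mi)
Total route length ≈ 259 mi.

259 mi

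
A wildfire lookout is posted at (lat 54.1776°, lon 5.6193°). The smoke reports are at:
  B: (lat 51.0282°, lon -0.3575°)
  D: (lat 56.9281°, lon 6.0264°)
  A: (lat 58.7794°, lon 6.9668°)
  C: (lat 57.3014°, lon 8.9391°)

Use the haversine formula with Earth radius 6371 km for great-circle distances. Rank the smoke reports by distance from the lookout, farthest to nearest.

B, A, C, D

Distance from the lookout at (lat 54.1776°, lon 5.6193°) to each:
B (lat 51.0282°, lon -0.3575°): 534.1 km
A (lat 58.7794°, lon 6.9668°): 518.3 km
C (lat 57.3014°, lon 8.9391°): 404.7 km
D (lat 56.9281°, lon 6.0264°): 306.9 km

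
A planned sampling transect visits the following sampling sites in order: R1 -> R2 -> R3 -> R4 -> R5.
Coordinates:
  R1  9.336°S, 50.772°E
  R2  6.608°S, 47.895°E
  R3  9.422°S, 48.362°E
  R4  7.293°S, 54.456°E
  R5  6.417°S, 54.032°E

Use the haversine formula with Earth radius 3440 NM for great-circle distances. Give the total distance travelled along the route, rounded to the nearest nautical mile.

Leg distances:
R1→R2: 236.8 NM  (cumulative 236.8 NM)
R2→R3: 171.2 NM  (cumulative 408.0 NM)
R3→R4: 383.9 NM  (cumulative 791.9 NM)
R4→R5: 58.4 NM  (cumulative 850.3 NM)
Total route length ≈ 850 NM.

850 NM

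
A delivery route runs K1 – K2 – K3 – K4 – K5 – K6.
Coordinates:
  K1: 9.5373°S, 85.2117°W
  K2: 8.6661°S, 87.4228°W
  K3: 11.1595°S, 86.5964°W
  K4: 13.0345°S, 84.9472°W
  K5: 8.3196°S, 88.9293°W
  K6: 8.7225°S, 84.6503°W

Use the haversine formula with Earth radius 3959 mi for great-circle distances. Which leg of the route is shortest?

Leg distances:
K1→K2: 162.4 mi
K2→K3: 181.2 mi
K3→K4: 170.9 mi
K4→K5: 423.3 mi
K5→K6: 293.7 mi
The shortest leg is K1–K2 at 162.4 mi.

K1–K2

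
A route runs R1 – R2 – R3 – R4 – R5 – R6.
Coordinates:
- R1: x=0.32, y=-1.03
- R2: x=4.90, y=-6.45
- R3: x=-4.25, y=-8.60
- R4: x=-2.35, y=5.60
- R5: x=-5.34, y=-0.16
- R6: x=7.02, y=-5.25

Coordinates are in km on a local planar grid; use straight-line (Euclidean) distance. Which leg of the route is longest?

Leg distances:
R1→R2: 7.1 km
R2→R3: 9.4 km
R3→R4: 14.3 km
R4→R5: 6.5 km
R5→R6: 13.4 km
The longest leg is R3–R4 at 14.3 km.

R3–R4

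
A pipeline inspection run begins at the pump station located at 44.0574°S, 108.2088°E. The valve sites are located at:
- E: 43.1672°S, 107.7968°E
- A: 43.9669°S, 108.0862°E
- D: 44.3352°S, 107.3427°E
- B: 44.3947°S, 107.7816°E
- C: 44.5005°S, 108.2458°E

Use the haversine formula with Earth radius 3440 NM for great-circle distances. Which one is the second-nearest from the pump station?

C

Distance to each, sorted:
A: 7.6 NM
C: 26.7 NM
B: 27.3 NM
D: 40.8 NM
E: 56.4 NM
The second-nearest is C at 26.7 NM.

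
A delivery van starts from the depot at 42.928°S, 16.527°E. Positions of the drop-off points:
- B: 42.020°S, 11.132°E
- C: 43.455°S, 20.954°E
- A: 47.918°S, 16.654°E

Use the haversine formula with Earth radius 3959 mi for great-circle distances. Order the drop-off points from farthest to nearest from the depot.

A, B, C

Distance from the depot at 42.928°S, 16.527°E to each:
A 47.918°S, 16.654°E: 344.9 mi
B 42.020°S, 11.132°E: 282.0 mi
C 43.455°S, 20.954°E: 225.9 mi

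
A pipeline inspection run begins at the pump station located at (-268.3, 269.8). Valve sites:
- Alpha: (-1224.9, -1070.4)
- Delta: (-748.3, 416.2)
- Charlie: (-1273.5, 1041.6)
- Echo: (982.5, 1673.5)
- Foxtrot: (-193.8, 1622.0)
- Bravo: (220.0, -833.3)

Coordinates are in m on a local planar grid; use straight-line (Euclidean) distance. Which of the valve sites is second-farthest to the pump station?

Distances from the pump station ((-268.3, 269.8)):
Echo: 1880.1 m
Alpha: 1646.6 m
Foxtrot: 1354.3 m
Charlie: 1267.3 m
Bravo: 1206.3 m
Delta: 501.8 m
The second-farthest is Alpha at 1646.6 m.

Alpha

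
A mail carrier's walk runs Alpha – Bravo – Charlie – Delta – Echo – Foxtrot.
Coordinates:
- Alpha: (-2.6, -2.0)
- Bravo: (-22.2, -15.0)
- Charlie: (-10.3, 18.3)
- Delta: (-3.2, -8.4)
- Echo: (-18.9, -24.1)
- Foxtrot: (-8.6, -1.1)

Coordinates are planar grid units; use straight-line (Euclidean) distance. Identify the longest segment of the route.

Bravo–Charlie

Leg distances:
Alpha→Bravo: 23.5
Bravo→Charlie: 35.4
Charlie→Delta: 27.6
Delta→Echo: 22.2
Echo→Foxtrot: 25.2
The longest leg is Bravo–Charlie at 35.4.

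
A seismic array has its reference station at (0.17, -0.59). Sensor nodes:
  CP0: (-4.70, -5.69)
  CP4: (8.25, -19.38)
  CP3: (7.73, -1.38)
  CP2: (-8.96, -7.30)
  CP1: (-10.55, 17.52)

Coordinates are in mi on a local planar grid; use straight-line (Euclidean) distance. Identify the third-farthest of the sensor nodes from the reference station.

Distance to each, sorted:
CP1: 21.0 mi
CP4: 20.5 mi
CP2: 11.3 mi
CP3: 7.6 mi
CP0: 7.1 mi
The third-farthest is CP2 at 11.3 mi.

CP2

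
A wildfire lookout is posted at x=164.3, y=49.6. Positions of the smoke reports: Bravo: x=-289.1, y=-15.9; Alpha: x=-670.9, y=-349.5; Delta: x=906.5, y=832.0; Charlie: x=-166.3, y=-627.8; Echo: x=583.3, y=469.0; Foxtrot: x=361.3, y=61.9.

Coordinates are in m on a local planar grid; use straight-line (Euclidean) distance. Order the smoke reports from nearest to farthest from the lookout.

Distance from the lookout at x=164.3, y=49.6 to each:
Foxtrot x=361.3, y=61.9: 197.4 m
Bravo x=-289.1, y=-15.9: 458.1 m
Echo x=583.3, y=469.0: 592.8 m
Charlie x=-166.3, y=-627.8: 753.8 m
Alpha x=-670.9, y=-349.5: 925.7 m
Delta x=906.5, y=832.0: 1078.4 m

Foxtrot, Bravo, Echo, Charlie, Alpha, Delta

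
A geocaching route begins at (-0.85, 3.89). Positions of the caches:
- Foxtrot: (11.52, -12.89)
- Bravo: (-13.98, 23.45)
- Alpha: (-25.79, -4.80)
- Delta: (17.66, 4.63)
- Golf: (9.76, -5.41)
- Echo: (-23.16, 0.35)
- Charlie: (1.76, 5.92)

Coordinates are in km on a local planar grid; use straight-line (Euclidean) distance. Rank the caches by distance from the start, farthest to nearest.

Distances from the start:
Alpha (-25.79, -4.80): 26.4 km
Bravo (-13.98, 23.45): 23.6 km
Echo (-23.16, 0.35): 22.6 km
Foxtrot (11.52, -12.89): 20.8 km
Delta (17.66, 4.63): 18.5 km
Golf (9.76, -5.41): 14.1 km
Charlie (1.76, 5.92): 3.3 km

Alpha, Bravo, Echo, Foxtrot, Delta, Golf, Charlie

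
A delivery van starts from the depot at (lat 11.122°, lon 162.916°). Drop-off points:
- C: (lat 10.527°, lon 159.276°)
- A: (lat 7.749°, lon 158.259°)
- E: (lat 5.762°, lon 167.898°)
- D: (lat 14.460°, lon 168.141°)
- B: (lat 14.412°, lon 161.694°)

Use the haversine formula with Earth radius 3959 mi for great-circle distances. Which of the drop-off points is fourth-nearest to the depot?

Distances from the depot ((lat 11.122°, lon 162.916°)):
B: 241.8 mi
C: 250.4 mi
A: 393.8 mi
D: 420.8 mi
E: 503.0 mi
The fourth-nearest is D at 420.8 mi.

D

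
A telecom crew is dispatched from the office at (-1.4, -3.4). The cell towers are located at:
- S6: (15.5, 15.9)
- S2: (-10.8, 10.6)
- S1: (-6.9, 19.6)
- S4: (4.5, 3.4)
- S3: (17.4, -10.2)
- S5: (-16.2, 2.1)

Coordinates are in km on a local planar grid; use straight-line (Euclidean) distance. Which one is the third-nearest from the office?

S2

Distances from the office ((-1.4, -3.4)):
S4: 9.0 km
S5: 15.8 km
S2: 16.9 km
S3: 20.0 km
S1: 23.6 km
S6: 25.7 km
The third-nearest is S2 at 16.9 km.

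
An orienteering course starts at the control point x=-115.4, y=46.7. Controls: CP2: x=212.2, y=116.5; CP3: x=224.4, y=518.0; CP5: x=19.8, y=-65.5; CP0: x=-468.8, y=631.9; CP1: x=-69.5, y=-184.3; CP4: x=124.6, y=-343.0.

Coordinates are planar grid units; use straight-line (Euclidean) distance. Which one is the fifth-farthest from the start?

Distance to each, sorted:
CP0: 683.6
CP3: 581.0
CP4: 457.7
CP2: 335.0
CP1: 235.5
CP5: 175.7
The fifth-farthest is CP1 at 235.5.

CP1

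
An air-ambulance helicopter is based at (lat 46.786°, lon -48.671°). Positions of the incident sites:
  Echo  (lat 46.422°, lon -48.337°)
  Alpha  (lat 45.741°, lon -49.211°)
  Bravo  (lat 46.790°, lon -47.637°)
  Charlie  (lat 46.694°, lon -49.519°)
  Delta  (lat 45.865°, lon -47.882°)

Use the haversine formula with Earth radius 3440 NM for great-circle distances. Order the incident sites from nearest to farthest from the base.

Echo, Charlie, Bravo, Delta, Alpha

Distances from the base:
Echo (lat 46.422°, lon -48.337°): 25.8 NM
Charlie (lat 46.694°, lon -49.519°): 35.3 NM
Bravo (lat 46.790°, lon -47.637°): 42.5 NM
Delta (lat 45.865°, lon -47.882°): 64.2 NM
Alpha (lat 45.741°, lon -49.211°): 66.6 NM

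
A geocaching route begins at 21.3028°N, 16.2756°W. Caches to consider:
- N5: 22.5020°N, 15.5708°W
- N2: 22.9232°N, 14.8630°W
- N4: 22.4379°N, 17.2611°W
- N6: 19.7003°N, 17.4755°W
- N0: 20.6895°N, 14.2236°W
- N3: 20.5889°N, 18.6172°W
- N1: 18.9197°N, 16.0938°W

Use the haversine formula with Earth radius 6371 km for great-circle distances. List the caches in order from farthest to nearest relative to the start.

Distance from the start at 21.3028°N, 16.2756°W to each:
N1 18.9197°N, 16.0938°W: 265.7 km
N3 20.5889°N, 18.6172°W: 255.8 km
N2 22.9232°N, 14.8630°W: 231.6 km
N0 20.6895°N, 14.2236°W: 223.7 km
N6 19.7003°N, 17.4755°W: 217.6 km
N4 22.4379°N, 17.2611°W: 162.1 km
N5 22.5020°N, 15.5708°W: 151.9 km

N1, N3, N2, N0, N6, N4, N5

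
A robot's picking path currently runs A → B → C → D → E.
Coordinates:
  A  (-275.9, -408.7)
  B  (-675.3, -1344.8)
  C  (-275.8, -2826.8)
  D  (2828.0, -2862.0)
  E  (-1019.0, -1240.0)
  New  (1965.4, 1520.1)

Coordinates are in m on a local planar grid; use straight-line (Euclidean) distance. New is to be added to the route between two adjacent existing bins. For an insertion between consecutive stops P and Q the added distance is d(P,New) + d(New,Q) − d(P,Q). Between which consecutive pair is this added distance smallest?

between D and E

Added distance for inserting New between each consecutive pair:
A–B: 5835.5 m
B–C: 7252.0 m
C–D: 6252.8 m
D–E: 4356.3 m
Smallest added distance is 4356.3 m, inserting between D and E.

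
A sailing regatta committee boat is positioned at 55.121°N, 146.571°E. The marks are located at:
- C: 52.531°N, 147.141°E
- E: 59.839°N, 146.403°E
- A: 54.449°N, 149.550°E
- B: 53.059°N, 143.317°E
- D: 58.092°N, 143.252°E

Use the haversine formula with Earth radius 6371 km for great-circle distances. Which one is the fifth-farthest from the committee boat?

Distance to each, sorted:
E: 524.7 km
D: 387.7 km
B: 312.4 km
C: 290.4 km
A: 205.1 km
The fifth-farthest is A at 205.1 km.

A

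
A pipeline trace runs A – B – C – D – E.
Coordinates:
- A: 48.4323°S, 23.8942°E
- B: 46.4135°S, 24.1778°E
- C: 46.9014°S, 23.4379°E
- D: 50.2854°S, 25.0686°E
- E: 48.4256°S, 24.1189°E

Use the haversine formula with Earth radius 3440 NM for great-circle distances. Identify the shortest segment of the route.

B–C

Leg distances:
A→B: 121.8 NM
B→C: 42.3 NM
C→D: 213.2 NM
D→E: 117.7 NM
The shortest leg is B–C at 42.3 NM.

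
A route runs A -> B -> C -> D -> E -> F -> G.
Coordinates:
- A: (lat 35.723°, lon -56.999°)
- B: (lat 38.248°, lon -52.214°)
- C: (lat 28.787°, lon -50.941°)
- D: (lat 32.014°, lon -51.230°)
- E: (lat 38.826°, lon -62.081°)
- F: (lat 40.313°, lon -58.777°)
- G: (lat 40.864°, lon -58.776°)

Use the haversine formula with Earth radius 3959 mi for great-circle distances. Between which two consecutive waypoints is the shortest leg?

F–G

Leg distances:
A→B: 316.5 mi
B→C: 657.8 mi
C→D: 223.6 mi
D→E: 770.3 mi
E→F: 203.8 mi
F→G: 38.1 mi
The shortest leg is F–G at 38.1 mi.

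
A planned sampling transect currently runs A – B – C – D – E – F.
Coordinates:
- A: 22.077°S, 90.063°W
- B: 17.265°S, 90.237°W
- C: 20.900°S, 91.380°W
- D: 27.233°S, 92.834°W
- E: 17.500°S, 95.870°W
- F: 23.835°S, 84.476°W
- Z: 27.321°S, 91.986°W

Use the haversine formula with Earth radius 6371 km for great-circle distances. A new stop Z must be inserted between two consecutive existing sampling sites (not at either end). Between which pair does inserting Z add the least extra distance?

between C and D

Added distance for inserting Z between each consecutive pair:
A–B: 1211.7 km
B–C: 1427.5 km
C–D: 81.5 km
D–E: 120.6 km
E–F: 631.4 km
Smallest added distance is 81.5 km, inserting between C and D.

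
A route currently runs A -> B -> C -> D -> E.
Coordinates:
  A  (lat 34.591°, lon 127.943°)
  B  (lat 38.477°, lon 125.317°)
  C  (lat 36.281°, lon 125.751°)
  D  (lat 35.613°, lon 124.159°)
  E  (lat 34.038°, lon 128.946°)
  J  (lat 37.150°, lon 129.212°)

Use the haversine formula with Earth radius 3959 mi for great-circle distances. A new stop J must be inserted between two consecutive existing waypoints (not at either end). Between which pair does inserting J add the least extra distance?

between A and B

Added distance for inserting J between each consecutive pair:
A–B: 116.6 mi
B–C: 278.8 mi
C–D: 401.0 mi
D–E: 223.5 mi
Smallest added distance is 116.6 mi, inserting between A and B.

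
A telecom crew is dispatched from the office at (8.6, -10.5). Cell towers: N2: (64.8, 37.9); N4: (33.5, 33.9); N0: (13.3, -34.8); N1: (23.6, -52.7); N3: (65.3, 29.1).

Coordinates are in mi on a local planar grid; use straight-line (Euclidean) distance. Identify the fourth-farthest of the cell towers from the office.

Distance to each, sorted:
N2: 74.2 mi
N3: 69.2 mi
N4: 50.9 mi
N1: 44.8 mi
N0: 24.8 mi
The fourth-farthest is N1 at 44.8 mi.

N1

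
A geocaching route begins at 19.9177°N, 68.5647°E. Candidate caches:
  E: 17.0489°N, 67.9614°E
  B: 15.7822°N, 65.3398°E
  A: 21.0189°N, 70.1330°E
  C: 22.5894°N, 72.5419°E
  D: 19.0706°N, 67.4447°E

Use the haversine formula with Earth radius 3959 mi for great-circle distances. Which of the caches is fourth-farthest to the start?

Distances from the start (19.9177°N, 68.5647°E):
B: 355.8 mi
C: 315.7 mi
E: 202.1 mi
A: 126.9 mi
D: 93.5 mi
The fourth-farthest is A at 126.9 mi.

A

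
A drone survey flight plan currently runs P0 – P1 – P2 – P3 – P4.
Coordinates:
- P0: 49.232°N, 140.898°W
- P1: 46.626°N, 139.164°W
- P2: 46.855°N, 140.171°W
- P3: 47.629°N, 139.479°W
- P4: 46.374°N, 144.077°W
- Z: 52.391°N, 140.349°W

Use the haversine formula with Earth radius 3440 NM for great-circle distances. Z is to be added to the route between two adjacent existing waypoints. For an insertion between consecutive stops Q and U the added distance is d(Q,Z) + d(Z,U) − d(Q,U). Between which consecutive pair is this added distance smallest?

between P0 and P1

Added distance for inserting Z between each consecutive pair:
P0–P1: 368.7 NM
P1–P2: 638.0 NM
P2–P3: 566.0 NM
P3–P4: 474.5 NM
Smallest added distance is 368.7 NM, inserting between P0 and P1.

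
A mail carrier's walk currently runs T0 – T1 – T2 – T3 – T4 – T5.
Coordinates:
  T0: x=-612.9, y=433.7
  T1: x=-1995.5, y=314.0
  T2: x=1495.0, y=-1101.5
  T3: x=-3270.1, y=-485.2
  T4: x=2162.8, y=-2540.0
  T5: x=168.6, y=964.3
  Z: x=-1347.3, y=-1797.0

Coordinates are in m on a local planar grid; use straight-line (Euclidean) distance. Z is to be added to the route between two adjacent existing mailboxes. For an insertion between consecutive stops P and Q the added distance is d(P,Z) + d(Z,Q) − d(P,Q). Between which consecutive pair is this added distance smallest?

Added distance for inserting Z between each consecutive pair:
T0–T1: 3169.0 m
T1–T2: 1367.8 m
T2–T3: 449.0 m
T3–T4: 107.0 m
T4–T5: 2705.9 m
Smallest added distance is 107.0 m, inserting between T3 and T4.

between T3 and T4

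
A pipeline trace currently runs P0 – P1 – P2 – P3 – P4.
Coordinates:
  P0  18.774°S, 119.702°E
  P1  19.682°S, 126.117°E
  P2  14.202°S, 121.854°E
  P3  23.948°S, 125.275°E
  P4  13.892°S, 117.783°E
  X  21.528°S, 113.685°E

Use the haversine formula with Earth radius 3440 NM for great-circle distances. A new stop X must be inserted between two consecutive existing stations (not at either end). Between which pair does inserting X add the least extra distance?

between P3 and P4

Added distance for inserting X between each consecutive pair:
P0–P1: 716.7 NM
P1–P2: 938.2 NM
P2–P3: 682.4 NM
P3–P4: 434.4 NM
Smallest added distance is 434.4 NM, inserting between P3 and P4.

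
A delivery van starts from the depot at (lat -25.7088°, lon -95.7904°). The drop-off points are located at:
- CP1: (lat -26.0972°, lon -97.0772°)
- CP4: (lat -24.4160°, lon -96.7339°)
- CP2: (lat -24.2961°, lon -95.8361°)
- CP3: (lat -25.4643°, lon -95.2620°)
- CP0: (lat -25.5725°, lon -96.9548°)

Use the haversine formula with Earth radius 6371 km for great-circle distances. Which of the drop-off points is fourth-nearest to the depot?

Distance to each, sorted:
CP3: 59.6 km
CP0: 117.7 km
CP1: 135.8 km
CP2: 157.2 km
CP4: 172.3 km
The fourth-nearest is CP2 at 157.2 km.

CP2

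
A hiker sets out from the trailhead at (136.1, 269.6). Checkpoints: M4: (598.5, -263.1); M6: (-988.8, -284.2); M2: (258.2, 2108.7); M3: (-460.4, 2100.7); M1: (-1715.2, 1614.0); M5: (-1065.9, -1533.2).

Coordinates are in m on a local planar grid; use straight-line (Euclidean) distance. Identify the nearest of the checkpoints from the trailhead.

Distance to each, sorted:
M4: 705.4 m
M6: 1253.8 m
M2: 1843.1 m
M3: 1925.8 m
M5: 2166.8 m
M1: 2288.0 m
The nearest is M4 at 705.4 m.

M4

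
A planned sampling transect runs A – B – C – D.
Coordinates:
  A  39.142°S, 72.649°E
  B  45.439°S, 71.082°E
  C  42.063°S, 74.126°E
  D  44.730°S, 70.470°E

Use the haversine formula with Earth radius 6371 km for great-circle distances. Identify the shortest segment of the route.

C–D

Leg distances:
A→B: 711.9 km
B→C: 447.9 km
C→D: 418.5 km
The shortest leg is C–D at 418.5 km.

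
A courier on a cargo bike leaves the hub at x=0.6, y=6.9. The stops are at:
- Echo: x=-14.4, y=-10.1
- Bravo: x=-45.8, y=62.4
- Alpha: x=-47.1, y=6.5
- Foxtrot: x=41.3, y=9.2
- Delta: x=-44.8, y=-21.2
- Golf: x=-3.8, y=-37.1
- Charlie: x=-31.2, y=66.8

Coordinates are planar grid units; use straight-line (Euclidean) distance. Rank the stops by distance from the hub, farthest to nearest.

Computing each straight-line distance from x=0.6, y=6.9:
Bravo x=-45.8, y=62.4: 72.3
Charlie x=-31.2, y=66.8: 67.8
Delta x=-44.8, y=-21.2: 53.4
Alpha x=-47.1, y=6.5: 47.7
Golf x=-3.8, y=-37.1: 44.2
Foxtrot x=41.3, y=9.2: 40.8
Echo x=-14.4, y=-10.1: 22.7

Bravo, Charlie, Delta, Alpha, Golf, Foxtrot, Echo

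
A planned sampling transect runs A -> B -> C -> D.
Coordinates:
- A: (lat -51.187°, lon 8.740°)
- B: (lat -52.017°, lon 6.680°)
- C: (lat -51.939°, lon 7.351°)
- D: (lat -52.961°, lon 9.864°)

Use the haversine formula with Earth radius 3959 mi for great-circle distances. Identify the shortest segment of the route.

B–C

Leg distances:
A→B: 105.4 mi
B→C: 29.1 mi
C→D: 127.2 mi
The shortest leg is B–C at 29.1 mi.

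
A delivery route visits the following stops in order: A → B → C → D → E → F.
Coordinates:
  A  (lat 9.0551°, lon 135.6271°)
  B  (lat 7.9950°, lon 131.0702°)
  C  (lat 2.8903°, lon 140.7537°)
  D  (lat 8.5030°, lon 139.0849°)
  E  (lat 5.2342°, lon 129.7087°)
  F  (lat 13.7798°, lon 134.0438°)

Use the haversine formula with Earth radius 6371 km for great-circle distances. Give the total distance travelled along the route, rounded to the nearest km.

4537 km

Leg distances:
A→B: 514.8 km  (cumulative 514.8 km)
B→C: 1212.6 km  (cumulative 1727.4 km)
C→D: 650.8 km  (cumulative 2378.2 km)
D→E: 1096.9 km  (cumulative 3475.1 km)
E→F: 1062.3 km  (cumulative 4537.4 km)
Total route length ≈ 4537 km.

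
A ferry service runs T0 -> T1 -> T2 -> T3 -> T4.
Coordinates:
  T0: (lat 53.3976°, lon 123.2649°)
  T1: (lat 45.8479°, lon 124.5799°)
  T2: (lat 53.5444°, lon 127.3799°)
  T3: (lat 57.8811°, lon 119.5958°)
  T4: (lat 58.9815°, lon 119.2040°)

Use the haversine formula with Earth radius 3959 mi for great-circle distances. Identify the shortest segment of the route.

Leg distances:
T0→T1: 525.0 mi
T1→T2: 546.2 mi
T2→T3: 425.7 mi
T3→T4: 77.3 mi
The shortest leg is T3–T4 at 77.3 mi.

T3–T4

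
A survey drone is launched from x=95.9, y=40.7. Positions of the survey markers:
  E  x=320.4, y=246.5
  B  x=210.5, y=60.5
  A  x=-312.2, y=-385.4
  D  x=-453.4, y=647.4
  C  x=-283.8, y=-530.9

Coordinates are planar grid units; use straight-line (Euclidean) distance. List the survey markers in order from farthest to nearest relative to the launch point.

D, C, A, E, B

Distance from the launch point at x=95.9, y=40.7 to each:
D x=-453.4, y=647.4: 818.4
C x=-283.8, y=-530.9: 686.2
A x=-312.2, y=-385.4: 590.0
E x=320.4, y=246.5: 304.6
B x=210.5, y=60.5: 116.3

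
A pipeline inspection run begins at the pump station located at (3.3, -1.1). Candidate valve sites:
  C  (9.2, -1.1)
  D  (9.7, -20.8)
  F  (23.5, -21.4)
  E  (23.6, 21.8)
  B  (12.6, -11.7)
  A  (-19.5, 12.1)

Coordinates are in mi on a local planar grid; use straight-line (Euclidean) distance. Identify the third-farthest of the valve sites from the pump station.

Distances from the pump station ((3.3, -1.1)):
E: 30.6 mi
F: 28.6 mi
A: 26.3 mi
D: 20.7 mi
B: 14.1 mi
C: 5.9 mi
The third-farthest is A at 26.3 mi.

A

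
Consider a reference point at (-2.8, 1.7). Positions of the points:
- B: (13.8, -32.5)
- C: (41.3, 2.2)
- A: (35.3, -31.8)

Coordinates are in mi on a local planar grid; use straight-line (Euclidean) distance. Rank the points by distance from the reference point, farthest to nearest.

Distances from the reference point:
A (35.3, -31.8): 50.7 mi
C (41.3, 2.2): 44.1 mi
B (13.8, -32.5): 38.0 mi

A, C, B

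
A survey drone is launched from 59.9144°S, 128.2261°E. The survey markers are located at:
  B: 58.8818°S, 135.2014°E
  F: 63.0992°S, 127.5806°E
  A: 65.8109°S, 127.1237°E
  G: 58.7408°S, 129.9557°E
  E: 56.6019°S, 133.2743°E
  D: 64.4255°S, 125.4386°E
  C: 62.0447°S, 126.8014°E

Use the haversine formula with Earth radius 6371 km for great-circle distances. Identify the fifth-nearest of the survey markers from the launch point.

Distances from the launch point (59.9144°S, 128.2261°E):
G: 163.3 km
C: 249.0 km
F: 355.8 km
B: 411.0 km
E: 471.8 km
D: 521.9 km
A: 658.0 km
The fifth-nearest is E at 471.8 km.

E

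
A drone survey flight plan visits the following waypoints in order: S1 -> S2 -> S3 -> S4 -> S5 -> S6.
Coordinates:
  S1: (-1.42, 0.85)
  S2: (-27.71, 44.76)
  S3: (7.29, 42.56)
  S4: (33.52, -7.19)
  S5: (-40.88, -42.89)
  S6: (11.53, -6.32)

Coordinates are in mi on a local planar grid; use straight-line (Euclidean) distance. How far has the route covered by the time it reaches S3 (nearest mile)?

86 mi

Leg distances:
S1→S2: 51.2 mi  (cumulative 51.2 mi)
S2→S3: 35.1 mi  (cumulative 86.2 mi)
Cumulative distance at S3 ≈ 86 mi.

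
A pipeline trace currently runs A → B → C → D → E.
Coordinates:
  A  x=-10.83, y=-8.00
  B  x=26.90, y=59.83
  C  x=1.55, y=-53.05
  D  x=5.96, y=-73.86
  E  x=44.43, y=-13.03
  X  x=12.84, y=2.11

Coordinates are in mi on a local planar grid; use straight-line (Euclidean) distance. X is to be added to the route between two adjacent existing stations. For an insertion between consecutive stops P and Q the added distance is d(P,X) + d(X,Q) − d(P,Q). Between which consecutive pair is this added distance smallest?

Added distance for inserting X between each consecutive pair:
A–B: 7.5 mi
B–C: 0.0 mi
C–D: 111.3 mi
D–E: 39.3 mi
Smallest added distance is 0.0 mi, inserting between B and C.

between B and C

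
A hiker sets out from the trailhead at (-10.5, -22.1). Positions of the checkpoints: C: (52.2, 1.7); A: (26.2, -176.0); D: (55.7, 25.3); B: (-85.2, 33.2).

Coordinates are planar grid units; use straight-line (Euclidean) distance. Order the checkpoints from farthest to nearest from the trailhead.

Computing each straight-line distance from (-10.5, -22.1):
A (26.2, -176.0): 158.2
B (-85.2, 33.2): 92.9
D (55.7, 25.3): 81.4
C (52.2, 1.7): 67.1

A, B, D, C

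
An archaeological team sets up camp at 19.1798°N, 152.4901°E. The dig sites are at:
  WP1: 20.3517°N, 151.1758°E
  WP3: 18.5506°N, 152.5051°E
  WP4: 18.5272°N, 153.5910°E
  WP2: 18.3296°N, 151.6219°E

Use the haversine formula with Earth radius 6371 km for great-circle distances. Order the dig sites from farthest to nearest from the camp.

WP1, WP4, WP2, WP3

Computing each great-circle distance from 19.1798°N, 152.4901°E:
WP1 20.3517°N, 151.1758°E: 189.5 km
WP4 18.5272°N, 153.5910°E: 136.7 km
WP2 18.3296°N, 151.6219°E: 131.5 km
WP3 18.5506°N, 152.5051°E: 70.0 km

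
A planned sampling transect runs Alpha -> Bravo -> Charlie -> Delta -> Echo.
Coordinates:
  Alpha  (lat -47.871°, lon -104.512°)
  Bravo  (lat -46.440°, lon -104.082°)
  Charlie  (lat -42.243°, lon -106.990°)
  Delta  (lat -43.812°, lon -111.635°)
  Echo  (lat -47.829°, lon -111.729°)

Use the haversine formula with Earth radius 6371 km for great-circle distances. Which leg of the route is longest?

Leg distances:
Alpha→Bravo: 162.4 km
Bravo→Charlie: 520.7 km
Charlie→Delta: 415.9 km
Delta→Echo: 446.7 km
The longest leg is Bravo–Charlie at 520.7 km.

Bravo–Charlie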